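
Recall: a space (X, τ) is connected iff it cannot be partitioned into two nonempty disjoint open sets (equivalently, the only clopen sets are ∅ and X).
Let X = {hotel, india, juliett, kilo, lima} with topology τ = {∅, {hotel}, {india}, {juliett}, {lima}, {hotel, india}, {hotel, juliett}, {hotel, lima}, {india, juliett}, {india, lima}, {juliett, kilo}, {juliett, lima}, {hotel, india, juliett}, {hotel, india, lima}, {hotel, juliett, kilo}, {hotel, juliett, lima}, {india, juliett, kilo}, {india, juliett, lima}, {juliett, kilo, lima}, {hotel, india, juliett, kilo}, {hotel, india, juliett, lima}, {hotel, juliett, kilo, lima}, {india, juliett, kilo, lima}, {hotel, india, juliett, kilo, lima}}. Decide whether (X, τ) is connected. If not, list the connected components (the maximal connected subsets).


(X, τ) is disconnected; components = [{hotel}, {india}, {lima}, {juliett, kilo}].

Find clopen sets (U ∈ τ with X ∖ U ∈ τ):
  U = ∅, X ∖ U = {hotel, india, juliett, kilo, lima} — both open, so U is clopen.
  U = {hotel}, X ∖ U = {india, juliett, kilo, lima} — both open, so U is clopen.
  U = {india}, X ∖ U = {hotel, juliett, kilo, lima} — both open, so U is clopen.
  U = {lima}, X ∖ U = {hotel, india, juliett, kilo} — both open, so U is clopen.
  U = {hotel, india}, X ∖ U = {juliett, kilo, lima} — both open, so U is clopen.
  U = {hotel, lima}, X ∖ U = {india, juliett, kilo} — both open, so U is clopen.
  U = {india, lima}, X ∖ U = {hotel, juliett, kilo} — both open, so U is clopen.
  U = {juliett, kilo}, X ∖ U = {hotel, india, lima} — both open, so U is clopen.
  U = {hotel, india, lima}, X ∖ U = {juliett, kilo} — both open, so U is clopen.
  U = {hotel, juliett, kilo}, X ∖ U = {india, lima} — both open, so U is clopen.
  U = {india, juliett, kilo}, X ∖ U = {hotel, lima} — both open, so U is clopen.
  U = {juliett, kilo, lima}, X ∖ U = {hotel, india} — both open, so U is clopen.
  U = {hotel, india, juliett, kilo}, X ∖ U = {lima} — both open, so U is clopen.
  U = {hotel, juliett, kilo, lima}, X ∖ U = {india} — both open, so U is clopen.
  U = {india, juliett, kilo, lima}, X ∖ U = {hotel} — both open, so U is clopen.
  U = {hotel, india, juliett, kilo, lima}, X ∖ U = ∅ — both open, so U is clopen.
Nontrivial clopen(s) exist: e.g. {hotel, india}. So (X, τ) is disconnected.
Compute connected components by grouping points that agree on all clopens:
  component: {hotel}
  component: {india}
  component: {lima}
  component: {juliett, kilo}


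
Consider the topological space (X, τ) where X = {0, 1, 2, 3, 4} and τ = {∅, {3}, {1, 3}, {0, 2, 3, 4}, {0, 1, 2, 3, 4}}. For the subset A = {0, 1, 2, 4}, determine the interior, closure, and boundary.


int(A) = ∅, cl(A) = {0, 1, 2, 4}, ∂A = {0, 1, 2, 4}.

Closed sets in (X, τ) are complements of opens:
  closed(X, τ) = {∅, {1}, {0, 2, 4}, {0, 1, 2, 4}, {0, 1, 2, 3, 4}}.
int(A) = ⋃ {U ∈ τ : U ⊆ A}. Opens contained in A: ∅.
Taking the union of these: int(A) = ∅.
cl(A) = ⋂ {C closed : A ⊆ C}. Closed sets containing A: {0, 1, 2, 4}, {0, 1, 2, 3, 4}.
Intersecting these: cl(A) = {0, 1, 2, 4}.
∂A = cl(A) ∖ int(A) = {0, 1, 2, 4} ∖ ∅ = {0, 1, 2, 4}.


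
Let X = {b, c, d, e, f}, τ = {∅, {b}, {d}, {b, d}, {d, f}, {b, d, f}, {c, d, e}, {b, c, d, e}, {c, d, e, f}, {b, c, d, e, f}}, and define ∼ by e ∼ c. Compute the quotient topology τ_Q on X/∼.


X/∼ = {[b], [c=e], [d], [f]}; |τ_Q| = 10.

Equivalence classes: [b], [c=e], [d], [f].
Quotient map π: X → X/∼ sends b ↦ [b], c ↦ [c=e], d ↦ [d], e ↦ [c=e], f ↦ [f].
For each subset V ⊆ X/∼, compute π^{-1}(V) ⊆ X and check whether π^{-1}(V) ∈ τ. V is open in τ_Q iff π^{-1}(V) ∈ τ.
  V = {}: π^{-1}(V) = ∅ ∈ τ ✓.
  V = {[b]}: π^{-1}(V) = {b} ∈ τ ✓.
  V = {[c=e]}: π^{-1}(V) = {c, e} ∉ τ ✗.
  V = {[b], [c=e]}: π^{-1}(V) = {b, c, e} ∉ τ ✗.
  V = {[d]}: π^{-1}(V) = {d} ∈ τ ✓.
  V = {[b], [d]}: π^{-1}(V) = {b, d} ∈ τ ✓.
  V = {[c=e], [d]}: π^{-1}(V) = {c, d, e} ∈ τ ✓.
  V = {[b], [c=e], [d]}: π^{-1}(V) = {b, c, d, e} ∈ τ ✓.
  V = {[f]}: π^{-1}(V) = {f} ∉ τ ✗.
  V = {[b], [f]}: π^{-1}(V) = {b, f} ∉ τ ✗.
  V = {[c=e], [f]}: π^{-1}(V) = {c, e, f} ∉ τ ✗.
  V = {[b], [c=e], [f]}: π^{-1}(V) = {b, c, e, f} ∉ τ ✗.
  V = {[d], [f]}: π^{-1}(V) = {d, f} ∈ τ ✓.
  V = {[b], [d], [f]}: π^{-1}(V) = {b, d, f} ∈ τ ✓.
  V = {[c=e], [d], [f]}: π^{-1}(V) = {c, d, e, f} ∈ τ ✓.
  V = {[b], [c=e], [d], [f]}: π^{-1}(V) = {b, c, d, e, f} ∈ τ ✓.
Open sets in the quotient: τ_Q = {{}, {[b]}, {[d]}, {[b], [d]}, {[c=e], [d]}, {[b], [c=e], [d]}, {[d], [f]}, {[b], [d], [f]}, {[c=e], [d], [f]}, {[b], [c=e], [d], [f]}} (10 elements).


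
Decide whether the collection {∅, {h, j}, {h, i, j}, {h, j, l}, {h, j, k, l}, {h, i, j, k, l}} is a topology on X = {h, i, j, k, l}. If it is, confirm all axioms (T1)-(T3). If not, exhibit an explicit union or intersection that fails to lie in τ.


τ is NOT a topology on X.

Axiom (T1): ∅ ∈ τ? Yes; X ∈ τ? Yes.
Axiom (T2/T3): check pairwise unions and intersections of members of τ.
Counterexample for (T2): {h, i, j} ∪ {h, j, l} = {h, i, j, l} ∉ τ. Therefore τ is NOT a topology.


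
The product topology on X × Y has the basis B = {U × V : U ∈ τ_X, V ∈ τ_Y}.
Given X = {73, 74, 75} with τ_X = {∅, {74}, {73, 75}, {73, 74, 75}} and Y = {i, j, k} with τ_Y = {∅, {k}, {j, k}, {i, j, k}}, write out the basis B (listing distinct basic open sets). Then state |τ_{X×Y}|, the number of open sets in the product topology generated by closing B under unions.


Basis B = {∅ × ∅, {74} × {k}, {73, 75} × {k}, {74} × {j, k}, {73, 74, 75} × {k}, {74} × {i, j, k}, {73, 75} × {j, k}, {73, 75} × {i, j, k}, {73, 74, 75} × {j, k}, {73, 74, 75} × {i, j, k}}; |τ_{X×Y}| = 16.

Enumerate products U × V with U ∈ τ_X, V ∈ τ_Y (deduplicated):
  ∅ × ∅ = {} (∅)
  {74} × {k} = {(74,k)}
  {73, 75} × {k} = {(73,k), (75,k)}
  {74} × {j, k} = {(74,j), (74,k)}
  {73, 74, 75} × {k} = {(73,k), (74,k), (75,k)}
  {74} × {i, j, k} = {(74,i), (74,j), (74,k)}
  {73, 75} × {j, k} = {(73,j), (73,k), (75,j), (75,k)}
  {73, 75} × {i, j, k} = {(73,i), (73,j), (73,k), (75,i), (75,j), (75,k)}
  {73, 74, 75} × {j, k} = {(73,j), (73,k), (74,j), (74,k), (75,j), (75,k)}
  {73, 74, 75} × {i, j, k} = {(73,i), (73,j), (73,k), (74,i), (74,j), (74,k), (75,i), (75,j), (75,k)}
These 10 distinct sets form the basis B.
Close under arbitrary unions to get τ_{X×Y}; counting gives |τ_{X×Y}| = 16.


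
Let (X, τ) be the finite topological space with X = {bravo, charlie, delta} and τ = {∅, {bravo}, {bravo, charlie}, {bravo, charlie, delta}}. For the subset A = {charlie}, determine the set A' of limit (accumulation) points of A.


A' = {delta}

For each x ∈ X, list the open sets U ∈ τ with x ∈ U, then check whether U ∩ (A ∖ {x}) ≠ ∅ for every such U.
  x = bravo: open {bravo} ∋ x has {bravo} ∩ (A ∖ {bravo}) = ∅, so x is NOT a limit point.
  x = charlie: open {bravo, charlie} ∋ x has {bravo, charlie} ∩ (A ∖ {charlie}) = ∅, so x is NOT a limit point.
  x = delta: opens ∋ x are {bravo, charlie, delta}; each meets A ∖ {delta}, so x IS a limit point.
Collecting: A' = {delta}.


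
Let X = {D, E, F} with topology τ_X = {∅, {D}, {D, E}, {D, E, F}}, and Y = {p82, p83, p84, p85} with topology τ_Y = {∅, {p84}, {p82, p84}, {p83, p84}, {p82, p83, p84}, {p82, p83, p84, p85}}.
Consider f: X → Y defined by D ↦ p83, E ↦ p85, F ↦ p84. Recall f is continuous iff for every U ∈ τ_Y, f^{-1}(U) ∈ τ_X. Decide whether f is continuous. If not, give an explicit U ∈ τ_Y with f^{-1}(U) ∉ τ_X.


f is NOT continuous.

Compute f^{-1}(U) for each U ∈ τ_Y:
  U = ∅: f^{-1}(U) = ∅ ∈ τ_X ✓.
  U = {p84}: f^{-1}(U) = {F} ∉ τ_X ✗.
  U = {p82, p84}: f^{-1}(U) = {F} ∉ τ_X ✗.
  U = {p83, p84}: f^{-1}(U) = {D, F} ∉ τ_X ✗.
  U = {p82, p83, p84}: f^{-1}(U) = {D, F} ∉ τ_X ✗.
  U = {p82, p83, p84, p85}: f^{-1}(U) = {D, E, F} ∈ τ_X ✓.
Found U = {p84} with f^{-1}(U) = {F} not in τ_X. Therefore f is NOT continuous.


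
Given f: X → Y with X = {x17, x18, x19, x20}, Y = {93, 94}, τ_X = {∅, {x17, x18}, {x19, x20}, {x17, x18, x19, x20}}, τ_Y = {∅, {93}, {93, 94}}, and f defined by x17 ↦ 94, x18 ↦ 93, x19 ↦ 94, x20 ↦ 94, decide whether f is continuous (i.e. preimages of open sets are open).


f is NOT continuous.

Compute f^{-1}(U) for each U ∈ τ_Y:
  U = ∅: f^{-1}(U) = ∅ ∈ τ_X ✓.
  U = {93}: f^{-1}(U) = {x18} ∉ τ_X ✗.
  U = {93, 94}: f^{-1}(U) = {x17, x18, x19, x20} ∈ τ_X ✓.
Found U = {93} with f^{-1}(U) = {x18} not in τ_X. Therefore f is NOT continuous.


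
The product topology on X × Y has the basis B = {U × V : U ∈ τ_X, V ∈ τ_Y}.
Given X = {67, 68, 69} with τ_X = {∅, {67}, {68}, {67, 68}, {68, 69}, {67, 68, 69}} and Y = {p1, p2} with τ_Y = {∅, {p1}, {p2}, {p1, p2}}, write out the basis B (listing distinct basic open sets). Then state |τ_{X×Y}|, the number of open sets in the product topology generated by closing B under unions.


Basis B = {∅ × ∅, {67} × {p1}, {67} × {p2}, {68} × {p1}, {68} × {p2}, {67} × {p1, p2}, {67, 68} × {p1}, {67, 68} × {p2}, {68} × {p1, p2}, {68, 69} × {p1}, {68, 69} × {p2}, {67, 68, 69} × {p1}, {67, 68, 69} × {p2}, {67, 68} × {p1, p2}, {68, 69} × {p1, p2}, {67, 68, 69} × {p1, p2}}; |τ_{X×Y}| = 36.

Enumerate products U × V with U ∈ τ_X, V ∈ τ_Y (deduplicated):
  ∅ × ∅ = {} (∅)
  {67} × {p1} = {(67,p1)}
  {67} × {p2} = {(67,p2)}
  {68} × {p1} = {(68,p1)}
  {68} × {p2} = {(68,p2)}
  {67} × {p1, p2} = {(67,p1), (67,p2)}
  {67, 68} × {p1} = {(67,p1), (68,p1)}
  {67, 68} × {p2} = {(67,p2), (68,p2)}
  {68} × {p1, p2} = {(68,p1), (68,p2)}
  {68, 69} × {p1} = {(68,p1), (69,p1)}
  {68, 69} × {p2} = {(68,p2), (69,p2)}
  {67, 68, 69} × {p1} = {(67,p1), (68,p1), (69,p1)}
  {67, 68, 69} × {p2} = {(67,p2), (68,p2), (69,p2)}
  {67, 68} × {p1, p2} = {(67,p1), (67,p2), (68,p1), (68,p2)}
  {68, 69} × {p1, p2} = {(68,p1), (68,p2), (69,p1), (69,p2)}
  {67, 68, 69} × {p1, p2} = {(67,p1), (67,p2), (68,p1), (68,p2), (69,p1), (69,p2)}
These 16 distinct sets form the basis B.
Close under arbitrary unions to get τ_{X×Y}; counting gives |τ_{X×Y}| = 36.


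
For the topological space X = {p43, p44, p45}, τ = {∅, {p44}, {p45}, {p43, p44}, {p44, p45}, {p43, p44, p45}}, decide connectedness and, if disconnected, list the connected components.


(X, τ) is disconnected; components = [{p45}, {p43, p44}].

Find clopen sets (U ∈ τ with X ∖ U ∈ τ):
  U = ∅, X ∖ U = {p43, p44, p45} — both open, so U is clopen.
  U = {p45}, X ∖ U = {p43, p44} — both open, so U is clopen.
  U = {p43, p44}, X ∖ U = {p45} — both open, so U is clopen.
  U = {p43, p44, p45}, X ∖ U = ∅ — both open, so U is clopen.
Nontrivial clopen(s) exist: e.g. {p43, p44}. So (X, τ) is disconnected.
Compute connected components by grouping points that agree on all clopens:
  component: {p45}
  component: {p43, p44}


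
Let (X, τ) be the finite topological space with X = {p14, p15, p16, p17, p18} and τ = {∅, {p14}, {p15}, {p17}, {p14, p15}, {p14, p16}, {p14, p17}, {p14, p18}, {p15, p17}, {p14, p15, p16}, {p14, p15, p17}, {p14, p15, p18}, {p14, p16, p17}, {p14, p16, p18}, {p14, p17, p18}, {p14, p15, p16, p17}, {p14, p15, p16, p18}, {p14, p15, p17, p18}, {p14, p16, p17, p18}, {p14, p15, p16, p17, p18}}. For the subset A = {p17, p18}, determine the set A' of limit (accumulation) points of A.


A' = ∅

For each x ∈ X, list the open sets U ∈ τ with x ∈ U, then check whether U ∩ (A ∖ {x}) ≠ ∅ for every such U.
  x = p14: open {p14} ∋ x has {p14} ∩ (A ∖ {p14}) = ∅, so x is NOT a limit point.
  x = p15: open {p15} ∋ x has {p15} ∩ (A ∖ {p15}) = ∅, so x is NOT a limit point.
  x = p16: open {p14, p16} ∋ x has {p14, p16} ∩ (A ∖ {p16}) = ∅, so x is NOT a limit point.
  x = p17: open {p17} ∋ x has {p17} ∩ (A ∖ {p17}) = ∅, so x is NOT a limit point.
  x = p18: open {p14, p18} ∋ x has {p14, p18} ∩ (A ∖ {p18}) = ∅, so x is NOT a limit point.
Collecting: A' = ∅.


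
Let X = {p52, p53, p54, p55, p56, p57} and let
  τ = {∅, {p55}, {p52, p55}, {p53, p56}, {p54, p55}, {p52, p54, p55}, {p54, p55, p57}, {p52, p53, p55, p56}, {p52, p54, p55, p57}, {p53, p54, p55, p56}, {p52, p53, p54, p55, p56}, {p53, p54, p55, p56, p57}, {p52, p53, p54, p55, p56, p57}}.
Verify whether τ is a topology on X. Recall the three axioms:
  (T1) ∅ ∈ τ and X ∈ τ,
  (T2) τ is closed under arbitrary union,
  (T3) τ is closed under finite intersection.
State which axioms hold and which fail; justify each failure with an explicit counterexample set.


τ is NOT a topology on X.

Axiom (T1): ∅ ∈ τ? Yes; X ∈ τ? Yes.
Axiom (T2/T3): check pairwise unions and intersections of members of τ.
Counterexample for (T2): {p55} ∪ {p53, p56} = {p53, p55, p56} ∉ τ. Therefore τ is NOT a topology.


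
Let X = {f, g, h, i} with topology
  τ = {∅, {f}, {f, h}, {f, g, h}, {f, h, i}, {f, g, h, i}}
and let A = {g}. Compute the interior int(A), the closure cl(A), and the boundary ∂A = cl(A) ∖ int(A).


int(A) = ∅, cl(A) = {g}, ∂A = {g}.

Closed sets in (X, τ) are complements of opens:
  closed(X, τ) = {∅, {g}, {i}, {g, i}, {g, h, i}, {f, g, h, i}}.
int(A) = ⋃ {U ∈ τ : U ⊆ A}. Opens contained in A: ∅.
Taking the union of these: int(A) = ∅.
cl(A) = ⋂ {C closed : A ⊆ C}. Closed sets containing A: {g}, {g, i}, {g, h, i}, {f, g, h, i}.
Intersecting these: cl(A) = {g}.
∂A = cl(A) ∖ int(A) = {g} ∖ ∅ = {g}.


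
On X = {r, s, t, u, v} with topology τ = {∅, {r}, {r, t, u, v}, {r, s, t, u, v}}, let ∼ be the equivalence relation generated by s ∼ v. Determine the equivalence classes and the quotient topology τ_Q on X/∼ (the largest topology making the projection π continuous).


X/∼ = {[r], [s=v], [t], [u]}; |τ_Q| = 3.

Equivalence classes: [r], [s=v], [t], [u].
Quotient map π: X → X/∼ sends r ↦ [r], s ↦ [s=v], t ↦ [t], u ↦ [u], v ↦ [s=v].
For each subset V ⊆ X/∼, compute π^{-1}(V) ⊆ X and check whether π^{-1}(V) ∈ τ. V is open in τ_Q iff π^{-1}(V) ∈ τ.
  V = {}: π^{-1}(V) = ∅ ∈ τ ✓.
  V = {[r]}: π^{-1}(V) = {r} ∈ τ ✓.
  V = {[s=v]}: π^{-1}(V) = {s, v} ∉ τ ✗.
  V = {[r], [s=v]}: π^{-1}(V) = {r, s, v} ∉ τ ✗.
  V = {[t]}: π^{-1}(V) = {t} ∉ τ ✗.
  V = {[r], [t]}: π^{-1}(V) = {r, t} ∉ τ ✗.
  V = {[s=v], [t]}: π^{-1}(V) = {s, t, v} ∉ τ ✗.
  V = {[r], [s=v], [t]}: π^{-1}(V) = {r, s, t, v} ∉ τ ✗.
  V = {[u]}: π^{-1}(V) = {u} ∉ τ ✗.
  V = {[r], [u]}: π^{-1}(V) = {r, u} ∉ τ ✗.
  V = {[s=v], [u]}: π^{-1}(V) = {s, u, v} ∉ τ ✗.
  V = {[r], [s=v], [u]}: π^{-1}(V) = {r, s, u, v} ∉ τ ✗.
  V = {[t], [u]}: π^{-1}(V) = {t, u} ∉ τ ✗.
  V = {[r], [t], [u]}: π^{-1}(V) = {r, t, u} ∉ τ ✗.
  V = {[s=v], [t], [u]}: π^{-1}(V) = {s, t, u, v} ∉ τ ✗.
  V = {[r], [s=v], [t], [u]}: π^{-1}(V) = {r, s, t, u, v} ∈ τ ✓.
Open sets in the quotient: τ_Q = {{}, {[r]}, {[r], [s=v], [t], [u]}} (3 elements).


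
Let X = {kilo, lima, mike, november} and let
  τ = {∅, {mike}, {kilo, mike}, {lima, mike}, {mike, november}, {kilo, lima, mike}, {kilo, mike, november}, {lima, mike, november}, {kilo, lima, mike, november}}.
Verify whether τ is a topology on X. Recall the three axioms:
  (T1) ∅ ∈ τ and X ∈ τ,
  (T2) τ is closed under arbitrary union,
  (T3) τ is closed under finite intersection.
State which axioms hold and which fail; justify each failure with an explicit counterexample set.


τ IS a topology on X.

Axiom (T1): ∅ ∈ τ? Yes; X ∈ τ? Yes.
Axiom (T2/T3): check pairwise unions and intersections of members of τ.
All pairwise intersections and unions checked — each lies in τ. Therefore τ satisfies (T1), (T2), (T3): it IS a topology on X.


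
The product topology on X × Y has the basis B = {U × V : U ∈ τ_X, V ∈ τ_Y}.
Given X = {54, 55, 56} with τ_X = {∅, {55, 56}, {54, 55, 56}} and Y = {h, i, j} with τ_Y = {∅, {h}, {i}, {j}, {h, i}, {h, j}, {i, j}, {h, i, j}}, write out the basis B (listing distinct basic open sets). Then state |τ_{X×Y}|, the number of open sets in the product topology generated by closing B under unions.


Basis B = {∅ × ∅, {55, 56} × {h}, {55, 56} × {i}, {55, 56} × {j}, {54, 55, 56} × {h}, {54, 55, 56} × {i}, {54, 55, 56} × {j}, {55, 56} × {h, i}, {55, 56} × {h, j}, {55, 56} × {i, j}, {54, 55, 56} × {h, i}, {54, 55, 56} × {h, j}, {54, 55, 56} × {i, j}, {55, 56} × {h, i, j}, {54, 55, 56} × {h, i, j}}; |τ_{X×Y}| = 27.

Enumerate products U × V with U ∈ τ_X, V ∈ τ_Y (deduplicated):
  ∅ × ∅ = {} (∅)
  {55, 56} × {h} = {(55,h), (56,h)}
  {55, 56} × {i} = {(55,i), (56,i)}
  {55, 56} × {j} = {(55,j), (56,j)}
  {54, 55, 56} × {h} = {(54,h), (55,h), (56,h)}
  {54, 55, 56} × {i} = {(54,i), (55,i), (56,i)}
  {54, 55, 56} × {j} = {(54,j), (55,j), (56,j)}
  {55, 56} × {h, i} = {(55,h), (55,i), (56,h), (56,i)}
  {55, 56} × {h, j} = {(55,h), (55,j), (56,h), (56,j)}
  {55, 56} × {i, j} = {(55,i), (55,j), (56,i), (56,j)}
  {54, 55, 56} × {h, i} = {(54,h), (54,i), (55,h), (55,i), (56,h), (56,i)}
  {54, 55, 56} × {h, j} = {(54,h), (54,j), (55,h), (55,j), (56,h), (56,j)}
  {54, 55, 56} × {i, j} = {(54,i), (54,j), (55,i), (55,j), (56,i), (56,j)}
  {55, 56} × {h, i, j} = {(55,h), (55,i), (55,j), (56,h), (56,i), (56,j)}
  {54, 55, 56} × {h, i, j} = {(54,h), (54,i), (54,j), (55,h), (55,i), (55,j), (56,h), (56,i), (56,j)}
These 15 distinct sets form the basis B.
Close under arbitrary unions to get τ_{X×Y}; counting gives |τ_{X×Y}| = 27.


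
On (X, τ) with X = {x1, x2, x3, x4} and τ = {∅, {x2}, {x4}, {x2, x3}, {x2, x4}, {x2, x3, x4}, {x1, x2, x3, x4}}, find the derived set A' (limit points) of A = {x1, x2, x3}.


A' = {x1, x3}

For each x ∈ X, list the open sets U ∈ τ with x ∈ U, then check whether U ∩ (A ∖ {x}) ≠ ∅ for every such U.
  x = x1: opens ∋ x are {x1, x2, x3, x4}; each meets A ∖ {x1}, so x IS a limit point.
  x = x2: open {x2} ∋ x has {x2} ∩ (A ∖ {x2}) = ∅, so x is NOT a limit point.
  x = x3: opens ∋ x are {x2, x3}, {x2, x3, x4}, {x1, x2, x3, x4}; each meets A ∖ {x3}, so x IS a limit point.
  x = x4: open {x4} ∋ x has {x4} ∩ (A ∖ {x4}) = ∅, so x is NOT a limit point.
Collecting: A' = {x1, x3}.


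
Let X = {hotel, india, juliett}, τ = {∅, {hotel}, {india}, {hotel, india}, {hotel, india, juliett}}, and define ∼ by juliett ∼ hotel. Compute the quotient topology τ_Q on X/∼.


X/∼ = {[hotel=juliett], [india]}; |τ_Q| = 3.

Equivalence classes: [hotel=juliett], [india].
Quotient map π: X → X/∼ sends hotel ↦ [hotel=juliett], india ↦ [india], juliett ↦ [hotel=juliett].
For each subset V ⊆ X/∼, compute π^{-1}(V) ⊆ X and check whether π^{-1}(V) ∈ τ. V is open in τ_Q iff π^{-1}(V) ∈ τ.
  V = {}: π^{-1}(V) = ∅ ∈ τ ✓.
  V = {[hotel=juliett]}: π^{-1}(V) = {hotel, juliett} ∉ τ ✗.
  V = {[india]}: π^{-1}(V) = {india} ∈ τ ✓.
  V = {[hotel=juliett], [india]}: π^{-1}(V) = {hotel, india, juliett} ∈ τ ✓.
Open sets in the quotient: τ_Q = {{}, {[india]}, {[hotel=juliett], [india]}} (3 elements).


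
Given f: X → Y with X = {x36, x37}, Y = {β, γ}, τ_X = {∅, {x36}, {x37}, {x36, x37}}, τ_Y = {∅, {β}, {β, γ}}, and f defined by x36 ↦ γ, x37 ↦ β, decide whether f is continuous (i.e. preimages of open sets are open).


f IS continuous.

Compute f^{-1}(U) for each U ∈ τ_Y:
  U = ∅: f^{-1}(U) = ∅ ∈ τ_X ✓.
  U = {β}: f^{-1}(U) = {x37} ∈ τ_X ✓.
  U = {β, γ}: f^{-1}(U) = {x36, x37} ∈ τ_X ✓.
Every preimage lies in τ_X, so f IS continuous.


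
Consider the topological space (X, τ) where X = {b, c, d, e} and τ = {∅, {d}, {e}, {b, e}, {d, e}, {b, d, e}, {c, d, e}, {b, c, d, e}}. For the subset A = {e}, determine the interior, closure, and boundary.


int(A) = {e}, cl(A) = {b, c, e}, ∂A = {b, c}.

Closed sets in (X, τ) are complements of opens:
  closed(X, τ) = {∅, {b}, {c}, {b, c}, {c, d}, {b, c, d}, {b, c, e}, {b, c, d, e}}.
int(A) = ⋃ {U ∈ τ : U ⊆ A}. Opens contained in A: ∅, {e}.
Taking the union of these: int(A) = {e}.
cl(A) = ⋂ {C closed : A ⊆ C}. Closed sets containing A: {b, c, e}, {b, c, d, e}.
Intersecting these: cl(A) = {b, c, e}.
∂A = cl(A) ∖ int(A) = {b, c, e} ∖ {e} = {b, c}.


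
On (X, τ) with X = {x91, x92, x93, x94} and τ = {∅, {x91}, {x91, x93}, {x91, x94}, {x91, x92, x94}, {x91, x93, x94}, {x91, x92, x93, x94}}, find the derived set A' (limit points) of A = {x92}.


A' = ∅

For each x ∈ X, list the open sets U ∈ τ with x ∈ U, then check whether U ∩ (A ∖ {x}) ≠ ∅ for every such U.
  x = x91: open {x91} ∋ x has {x91} ∩ (A ∖ {x91}) = ∅, so x is NOT a limit point.
  x = x92: open {x91, x92, x94} ∋ x has {x91, x92, x94} ∩ (A ∖ {x92}) = ∅, so x is NOT a limit point.
  x = x93: open {x91, x93} ∋ x has {x91, x93} ∩ (A ∖ {x93}) = ∅, so x is NOT a limit point.
  x = x94: open {x91, x94} ∋ x has {x91, x94} ∩ (A ∖ {x94}) = ∅, so x is NOT a limit point.
Collecting: A' = ∅.


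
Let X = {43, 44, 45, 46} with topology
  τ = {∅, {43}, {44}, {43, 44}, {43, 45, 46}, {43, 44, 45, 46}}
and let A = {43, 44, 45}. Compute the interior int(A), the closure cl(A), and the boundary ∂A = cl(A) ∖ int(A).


int(A) = {43, 44}, cl(A) = {43, 44, 45, 46}, ∂A = {45, 46}.

Closed sets in (X, τ) are complements of opens:
  closed(X, τ) = {∅, {44}, {45, 46}, {43, 45, 46}, {44, 45, 46}, {43, 44, 45, 46}}.
int(A) = ⋃ {U ∈ τ : U ⊆ A}. Opens contained in A: ∅, {43}, {44}, {43, 44}.
Taking the union of these: int(A) = {43, 44}.
cl(A) = ⋂ {C closed : A ⊆ C}. Closed sets containing A: {43, 44, 45, 46}.
Intersecting these: cl(A) = {43, 44, 45, 46}.
∂A = cl(A) ∖ int(A) = {43, 44, 45, 46} ∖ {43, 44} = {45, 46}.


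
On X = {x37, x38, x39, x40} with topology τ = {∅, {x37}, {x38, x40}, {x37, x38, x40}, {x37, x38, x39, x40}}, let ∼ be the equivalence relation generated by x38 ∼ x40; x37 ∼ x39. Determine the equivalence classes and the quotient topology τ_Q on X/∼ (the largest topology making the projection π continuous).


X/∼ = {[x37=x39], [x38=x40]}; |τ_Q| = 3.

Equivalence classes: [x37=x39], [x38=x40].
Quotient map π: X → X/∼ sends x37 ↦ [x37=x39], x38 ↦ [x38=x40], x39 ↦ [x37=x39], x40 ↦ [x38=x40].
For each subset V ⊆ X/∼, compute π^{-1}(V) ⊆ X and check whether π^{-1}(V) ∈ τ. V is open in τ_Q iff π^{-1}(V) ∈ τ.
  V = {}: π^{-1}(V) = ∅ ∈ τ ✓.
  V = {[x37=x39]}: π^{-1}(V) = {x37, x39} ∉ τ ✗.
  V = {[x38=x40]}: π^{-1}(V) = {x38, x40} ∈ τ ✓.
  V = {[x37=x39], [x38=x40]}: π^{-1}(V) = {x37, x38, x39, x40} ∈ τ ✓.
Open sets in the quotient: τ_Q = {{}, {[x38=x40]}, {[x37=x39], [x38=x40]}} (3 elements).


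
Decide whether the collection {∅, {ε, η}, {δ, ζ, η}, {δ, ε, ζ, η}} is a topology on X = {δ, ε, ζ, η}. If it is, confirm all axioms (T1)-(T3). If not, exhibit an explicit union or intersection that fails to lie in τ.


τ is NOT a topology on X.

Axiom (T1): ∅ ∈ τ? Yes; X ∈ τ? Yes.
Axiom (T2/T3): check pairwise unions and intersections of members of τ.
Counterexample for (T3): {ε, η} ∩ {δ, ζ, η} = {η} ∉ τ. Therefore τ is NOT a topology.


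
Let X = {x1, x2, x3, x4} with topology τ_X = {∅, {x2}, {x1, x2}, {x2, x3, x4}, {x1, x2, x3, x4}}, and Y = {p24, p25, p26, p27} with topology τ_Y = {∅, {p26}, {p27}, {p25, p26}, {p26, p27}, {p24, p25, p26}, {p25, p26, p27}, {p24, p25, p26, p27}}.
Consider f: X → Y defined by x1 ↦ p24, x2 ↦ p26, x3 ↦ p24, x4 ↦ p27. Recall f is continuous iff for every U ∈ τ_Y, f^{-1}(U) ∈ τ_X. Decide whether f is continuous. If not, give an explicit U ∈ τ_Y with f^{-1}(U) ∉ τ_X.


f is NOT continuous.

Compute f^{-1}(U) for each U ∈ τ_Y:
  U = ∅: f^{-1}(U) = ∅ ∈ τ_X ✓.
  U = {p26}: f^{-1}(U) = {x2} ∈ τ_X ✓.
  U = {p27}: f^{-1}(U) = {x4} ∉ τ_X ✗.
  U = {p25, p26}: f^{-1}(U) = {x2} ∈ τ_X ✓.
  U = {p26, p27}: f^{-1}(U) = {x2, x4} ∉ τ_X ✗.
  U = {p24, p25, p26}: f^{-1}(U) = {x1, x2, x3} ∉ τ_X ✗.
  U = {p25, p26, p27}: f^{-1}(U) = {x2, x4} ∉ τ_X ✗.
  U = {p24, p25, p26, p27}: f^{-1}(U) = {x1, x2, x3, x4} ∈ τ_X ✓.
Found U = {p27} with f^{-1}(U) = {x4} not in τ_X. Therefore f is NOT continuous.


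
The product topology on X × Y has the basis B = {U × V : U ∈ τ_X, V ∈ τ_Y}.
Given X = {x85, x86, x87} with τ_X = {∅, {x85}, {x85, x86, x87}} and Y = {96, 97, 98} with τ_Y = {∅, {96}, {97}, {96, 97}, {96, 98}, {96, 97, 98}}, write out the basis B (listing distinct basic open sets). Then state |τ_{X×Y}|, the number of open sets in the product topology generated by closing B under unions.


Basis B = {∅ × ∅, {x85} × {96}, {x85} × {97}, {x85} × {96, 97}, {x85} × {96, 98}, {x85} × {96, 97, 98}, {x85, x86, x87} × {96}, {x85, x86, x87} × {97}, {x85, x86, x87} × {96, 97}, {x85, x86, x87} × {96, 98}, {x85, x86, x87} × {96, 97, 98}}; |τ_{X×Y}| = 18.

Enumerate products U × V with U ∈ τ_X, V ∈ τ_Y (deduplicated):
  ∅ × ∅ = {} (∅)
  {x85} × {96} = {(x85,96)}
  {x85} × {97} = {(x85,97)}
  {x85} × {96, 97} = {(x85,96), (x85,97)}
  {x85} × {96, 98} = {(x85,96), (x85,98)}
  {x85} × {96, 97, 98} = {(x85,96), (x85,97), (x85,98)}
  {x85, x86, x87} × {96} = {(x85,96), (x86,96), (x87,96)}
  {x85, x86, x87} × {97} = {(x85,97), (x86,97), (x87,97)}
  {x85, x86, x87} × {96, 97} = {(x85,96), (x85,97), (x86,96), (x86,97), (x87,96), (x87,97)}
  {x85, x86, x87} × {96, 98} = {(x85,96), (x85,98), (x86,96), (x86,98), (x87,96), (x87,98)}
  {x85, x86, x87} × {96, 97, 98} = {(x85,96), (x85,97), (x85,98), (x86,96), (x86,97), (x86,98), (x87,96), (x87,97), (x87,98)}
These 11 distinct sets form the basis B.
Close under arbitrary unions to get τ_{X×Y}; counting gives |τ_{X×Y}| = 18.


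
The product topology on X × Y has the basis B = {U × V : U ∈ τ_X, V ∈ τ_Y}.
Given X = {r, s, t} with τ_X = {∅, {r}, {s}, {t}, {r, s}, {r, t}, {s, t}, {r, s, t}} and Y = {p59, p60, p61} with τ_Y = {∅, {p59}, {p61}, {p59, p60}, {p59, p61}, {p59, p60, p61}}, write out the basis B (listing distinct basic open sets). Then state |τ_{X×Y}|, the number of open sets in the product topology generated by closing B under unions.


Basis B = {∅ × ∅, {r} × {p59}, {r} × {p61}, {s} × {p59}, {s} × {p61}, {t} × {p59}, {t} × {p61}, {r} × {p59, p60}, {r} × {p59, p61}, {r, s} × {p59}, {r, t} × {p59}, {r, s} × {p61}, {r, t} × {p61}, {s} × {p59, p60}, {s} × {p59, p61}, {s, t} × {p59}, {s, t} × {p61}, {t} × {p59, p60}, {t} × {p59, p61}, {r} × {p59, p60, p61}, {r, s, t} × {p59}, {r, s, t} × {p61}, {s} × {p59, p60, p61}, {t} × {p59, p60, p61}, {r, s} × {p59, p60}, {r, t} × {p59, p60}, {r, s} × {p59, p61}, {r, t} × {p59, p61}, {s, t} × {p59, p60}, {s, t} × {p59, p61}, {r, s} × {p59, p60, p61}, {r, t} × {p59, p60, p61}, {r, s, t} × {p59, p60}, {r, s, t} × {p59, p61}, {s, t} × {p59, p60, p61}, {r, s, t} × {p59, p60, p61}}; |τ_{X×Y}| = 216.

Enumerate products U × V with U ∈ τ_X, V ∈ τ_Y (deduplicated):
  ∅ × ∅ = {} (∅)
  {r} × {p59} = {(r,p59)}
  {r} × {p61} = {(r,p61)}
  {s} × {p59} = {(s,p59)}
  {s} × {p61} = {(s,p61)}
  {t} × {p59} = {(t,p59)}
  {t} × {p61} = {(t,p61)}
  {r} × {p59, p60} = {(r,p59), (r,p60)}
  {r} × {p59, p61} = {(r,p59), (r,p61)}
  {r, s} × {p59} = {(r,p59), (s,p59)}
  {r, t} × {p59} = {(r,p59), (t,p59)}
  {r, s} × {p61} = {(r,p61), (s,p61)}
  {r, t} × {p61} = {(r,p61), (t,p61)}
  {s} × {p59, p60} = {(s,p59), (s,p60)}
  {s} × {p59, p61} = {(s,p59), (s,p61)}
  {s, t} × {p59} = {(s,p59), (t,p59)}
  {s, t} × {p61} = {(s,p61), (t,p61)}
  {t} × {p59, p60} = {(t,p59), (t,p60)}
  {t} × {p59, p61} = {(t,p59), (t,p61)}
  {r} × {p59, p60, p61} = {(r,p59), (r,p60), (r,p61)}
  {r, s, t} × {p59} = {(r,p59), (s,p59), (t,p59)}
  {r, s, t} × {p61} = {(r,p61), (s,p61), (t,p61)}
  {s} × {p59, p60, p61} = {(s,p59), (s,p60), (s,p61)}
  {t} × {p59, p60, p61} = {(t,p59), (t,p60), (t,p61)}
  {r, s} × {p59, p60} = {(r,p59), (r,p60), (s,p59), (s,p60)}
  {r, t} × {p59, p60} = {(r,p59), (r,p60), (t,p59), (t,p60)}
  {r, s} × {p59, p61} = {(r,p59), (r,p61), (s,p59), (s,p61)}
  {r, t} × {p59, p61} = {(r,p59), (r,p61), (t,p59), (t,p61)}
  {s, t} × {p59, p60} = {(s,p59), (s,p60), (t,p59), (t,p60)}
  {s, t} × {p59, p61} = {(s,p59), (s,p61), (t,p59), (t,p61)}
  {r, s} × {p59, p60, p61} = {(r,p59), (r,p60), (r,p61), (s,p59), (s,p60), (s,p61)}
  {r, t} × {p59, p60, p61} = {(r,p59), (r,p60), (r,p61), (t,p59), (t,p60), (t,p61)}
  {r, s, t} × {p59, p60} = {(r,p59), (r,p60), (s,p59), (s,p60), (t,p59), (t,p60)}
  {r, s, t} × {p59, p61} = {(r,p59), (r,p61), (s,p59), (s,p61), (t,p59), (t,p61)}
  {s, t} × {p59, p60, p61} = {(s,p59), (s,p60), (s,p61), (t,p59), (t,p60), (t,p61)}
  {r, s, t} × {p59, p60, p61} = {(r,p59), (r,p60), (r,p61), (s,p59), (s,p60), (s,p61), (t,p59), (t,p60), (t,p61)}
These 36 distinct sets form the basis B.
Close under arbitrary unions to get τ_{X×Y}; counting gives |τ_{X×Y}| = 216.


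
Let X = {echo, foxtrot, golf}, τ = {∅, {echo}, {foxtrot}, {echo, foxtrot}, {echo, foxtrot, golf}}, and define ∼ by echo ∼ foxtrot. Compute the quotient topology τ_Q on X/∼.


X/∼ = {[echo=foxtrot], [golf]}; |τ_Q| = 3.

Equivalence classes: [echo=foxtrot], [golf].
Quotient map π: X → X/∼ sends echo ↦ [echo=foxtrot], foxtrot ↦ [echo=foxtrot], golf ↦ [golf].
For each subset V ⊆ X/∼, compute π^{-1}(V) ⊆ X and check whether π^{-1}(V) ∈ τ. V is open in τ_Q iff π^{-1}(V) ∈ τ.
  V = {}: π^{-1}(V) = ∅ ∈ τ ✓.
  V = {[echo=foxtrot]}: π^{-1}(V) = {echo, foxtrot} ∈ τ ✓.
  V = {[golf]}: π^{-1}(V) = {golf} ∉ τ ✗.
  V = {[echo=foxtrot], [golf]}: π^{-1}(V) = {echo, foxtrot, golf} ∈ τ ✓.
Open sets in the quotient: τ_Q = {{}, {[echo=foxtrot]}, {[echo=foxtrot], [golf]}} (3 elements).


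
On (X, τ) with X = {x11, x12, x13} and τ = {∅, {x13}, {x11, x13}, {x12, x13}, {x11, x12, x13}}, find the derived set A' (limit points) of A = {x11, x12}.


A' = ∅

For each x ∈ X, list the open sets U ∈ τ with x ∈ U, then check whether U ∩ (A ∖ {x}) ≠ ∅ for every such U.
  x = x11: open {x11, x13} ∋ x has {x11, x13} ∩ (A ∖ {x11}) = ∅, so x is NOT a limit point.
  x = x12: open {x12, x13} ∋ x has {x12, x13} ∩ (A ∖ {x12}) = ∅, so x is NOT a limit point.
  x = x13: open {x13} ∋ x has {x13} ∩ (A ∖ {x13}) = ∅, so x is NOT a limit point.
Collecting: A' = ∅.


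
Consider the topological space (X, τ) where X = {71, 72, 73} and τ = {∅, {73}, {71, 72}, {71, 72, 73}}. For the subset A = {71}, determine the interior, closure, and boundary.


int(A) = ∅, cl(A) = {71, 72}, ∂A = {71, 72}.

Closed sets in (X, τ) are complements of opens:
  closed(X, τ) = {∅, {73}, {71, 72}, {71, 72, 73}}.
int(A) = ⋃ {U ∈ τ : U ⊆ A}. Opens contained in A: ∅.
Taking the union of these: int(A) = ∅.
cl(A) = ⋂ {C closed : A ⊆ C}. Closed sets containing A: {71, 72}, {71, 72, 73}.
Intersecting these: cl(A) = {71, 72}.
∂A = cl(A) ∖ int(A) = {71, 72} ∖ ∅ = {71, 72}.


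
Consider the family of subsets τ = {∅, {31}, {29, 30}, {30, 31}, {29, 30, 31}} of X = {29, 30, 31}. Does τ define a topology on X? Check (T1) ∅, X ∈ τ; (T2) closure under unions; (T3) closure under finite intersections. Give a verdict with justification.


τ is NOT a topology on X.

Axiom (T1): ∅ ∈ τ? Yes; X ∈ τ? Yes.
Axiom (T2/T3): check pairwise unions and intersections of members of τ.
Counterexample for (T3): {29, 30} ∩ {30, 31} = {30} ∉ τ. Therefore τ is NOT a topology.


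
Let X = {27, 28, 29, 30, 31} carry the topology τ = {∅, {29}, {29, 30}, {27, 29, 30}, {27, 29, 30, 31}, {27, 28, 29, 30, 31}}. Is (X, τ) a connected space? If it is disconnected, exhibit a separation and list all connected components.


(X, τ) is connected.

Find clopen sets (U ∈ τ with X ∖ U ∈ τ):
  U = ∅, X ∖ U = {27, 28, 29, 30, 31} — both open, so U is clopen.
  U = {27, 28, 29, 30, 31}, X ∖ U = ∅ — both open, so U is clopen.
Only trivial clopens (∅ and X) exist, so (X, τ) is connected.
Compute connected components by grouping points that agree on all clopens:
  component: {27, 28, 29, 30, 31}


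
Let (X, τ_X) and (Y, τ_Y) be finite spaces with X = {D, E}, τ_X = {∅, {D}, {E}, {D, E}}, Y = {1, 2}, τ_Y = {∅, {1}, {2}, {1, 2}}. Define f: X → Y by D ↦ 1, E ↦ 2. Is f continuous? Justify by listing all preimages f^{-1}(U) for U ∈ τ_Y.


f IS continuous.

Compute f^{-1}(U) for each U ∈ τ_Y:
  U = ∅: f^{-1}(U) = ∅ ∈ τ_X ✓.
  U = {1}: f^{-1}(U) = {D} ∈ τ_X ✓.
  U = {2}: f^{-1}(U) = {E} ∈ τ_X ✓.
  U = {1, 2}: f^{-1}(U) = {D, E} ∈ τ_X ✓.
Every preimage lies in τ_X, so f IS continuous.


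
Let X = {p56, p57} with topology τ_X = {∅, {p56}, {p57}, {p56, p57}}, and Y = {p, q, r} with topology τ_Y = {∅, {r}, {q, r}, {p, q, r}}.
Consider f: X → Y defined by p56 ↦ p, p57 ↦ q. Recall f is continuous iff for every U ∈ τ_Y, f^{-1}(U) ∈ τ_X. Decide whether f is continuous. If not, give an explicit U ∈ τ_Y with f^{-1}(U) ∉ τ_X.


f IS continuous.

Compute f^{-1}(U) for each U ∈ τ_Y:
  U = ∅: f^{-1}(U) = ∅ ∈ τ_X ✓.
  U = {r}: f^{-1}(U) = ∅ ∈ τ_X ✓.
  U = {q, r}: f^{-1}(U) = {p57} ∈ τ_X ✓.
  U = {p, q, r}: f^{-1}(U) = {p56, p57} ∈ τ_X ✓.
Every preimage lies in τ_X, so f IS continuous.


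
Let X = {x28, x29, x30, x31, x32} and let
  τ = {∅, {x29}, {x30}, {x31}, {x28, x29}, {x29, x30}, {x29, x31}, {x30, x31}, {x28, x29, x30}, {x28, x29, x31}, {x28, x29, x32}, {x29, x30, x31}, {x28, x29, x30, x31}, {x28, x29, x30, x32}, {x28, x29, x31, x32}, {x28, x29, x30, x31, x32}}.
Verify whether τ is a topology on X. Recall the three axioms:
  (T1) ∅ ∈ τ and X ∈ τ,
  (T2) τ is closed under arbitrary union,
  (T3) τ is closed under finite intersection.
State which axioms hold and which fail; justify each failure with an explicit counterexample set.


τ IS a topology on X.

Axiom (T1): ∅ ∈ τ? Yes; X ∈ τ? Yes.
Axiom (T2/T3): check pairwise unions and intersections of members of τ.
All pairwise intersections and unions checked — each lies in τ. Therefore τ satisfies (T1), (T2), (T3): it IS a topology on X.


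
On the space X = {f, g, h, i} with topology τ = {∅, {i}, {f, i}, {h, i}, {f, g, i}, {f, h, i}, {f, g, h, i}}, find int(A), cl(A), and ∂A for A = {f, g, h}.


int(A) = ∅, cl(A) = {f, g, h}, ∂A = {f, g, h}.

Closed sets in (X, τ) are complements of opens:
  closed(X, τ) = {∅, {g}, {h}, {f, g}, {g, h}, {f, g, h}, {f, g, h, i}}.
int(A) = ⋃ {U ∈ τ : U ⊆ A}. Opens contained in A: ∅.
Taking the union of these: int(A) = ∅.
cl(A) = ⋂ {C closed : A ⊆ C}. Closed sets containing A: {f, g, h}, {f, g, h, i}.
Intersecting these: cl(A) = {f, g, h}.
∂A = cl(A) ∖ int(A) = {f, g, h} ∖ ∅ = {f, g, h}.


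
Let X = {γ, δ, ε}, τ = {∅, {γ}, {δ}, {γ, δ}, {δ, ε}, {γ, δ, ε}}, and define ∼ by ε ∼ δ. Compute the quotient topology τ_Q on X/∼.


X/∼ = {[γ], [δ=ε]}; |τ_Q| = 4.

Equivalence classes: [γ], [δ=ε].
Quotient map π: X → X/∼ sends γ ↦ [γ], δ ↦ [δ=ε], ε ↦ [δ=ε].
For each subset V ⊆ X/∼, compute π^{-1}(V) ⊆ X and check whether π^{-1}(V) ∈ τ. V is open in τ_Q iff π^{-1}(V) ∈ τ.
  V = {}: π^{-1}(V) = ∅ ∈ τ ✓.
  V = {[γ]}: π^{-1}(V) = {γ} ∈ τ ✓.
  V = {[δ=ε]}: π^{-1}(V) = {δ, ε} ∈ τ ✓.
  V = {[γ], [δ=ε]}: π^{-1}(V) = {γ, δ, ε} ∈ τ ✓.
Open sets in the quotient: τ_Q = {{}, {[γ]}, {[δ=ε]}, {[γ], [δ=ε]}} (4 elements).


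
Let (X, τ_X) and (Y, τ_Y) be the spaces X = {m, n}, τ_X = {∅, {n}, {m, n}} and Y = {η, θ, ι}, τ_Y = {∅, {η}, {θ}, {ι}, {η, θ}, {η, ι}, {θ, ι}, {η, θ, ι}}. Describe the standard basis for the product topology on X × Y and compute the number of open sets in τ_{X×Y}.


Basis B = {∅ × ∅, {n} × {η}, {n} × {θ}, {n} × {ι}, {m, n} × {η}, {m, n} × {θ}, {m, n} × {ι}, {n} × {η, θ}, {n} × {η, ι}, {n} × {θ, ι}, {n} × {η, θ, ι}, {m, n} × {η, θ}, {m, n} × {η, ι}, {m, n} × {θ, ι}, {m, n} × {η, θ, ι}}; |τ_{X×Y}| = 27.

Enumerate products U × V with U ∈ τ_X, V ∈ τ_Y (deduplicated):
  ∅ × ∅ = {} (∅)
  {n} × {η} = {(n,η)}
  {n} × {θ} = {(n,θ)}
  {n} × {ι} = {(n,ι)}
  {m, n} × {η} = {(m,η), (n,η)}
  {m, n} × {θ} = {(m,θ), (n,θ)}
  {m, n} × {ι} = {(m,ι), (n,ι)}
  {n} × {η, θ} = {(n,η), (n,θ)}
  {n} × {η, ι} = {(n,η), (n,ι)}
  {n} × {θ, ι} = {(n,θ), (n,ι)}
  {n} × {η, θ, ι} = {(n,η), (n,θ), (n,ι)}
  {m, n} × {η, θ} = {(m,η), (m,θ), (n,η), (n,θ)}
  {m, n} × {η, ι} = {(m,η), (m,ι), (n,η), (n,ι)}
  {m, n} × {θ, ι} = {(m,θ), (m,ι), (n,θ), (n,ι)}
  {m, n} × {η, θ, ι} = {(m,η), (m,θ), (m,ι), (n,η), (n,θ), (n,ι)}
These 15 distinct sets form the basis B.
Close under arbitrary unions to get τ_{X×Y}; counting gives |τ_{X×Y}| = 27.


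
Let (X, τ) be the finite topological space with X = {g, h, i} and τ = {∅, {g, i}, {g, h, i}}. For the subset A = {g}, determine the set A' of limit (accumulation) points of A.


A' = {h, i}

For each x ∈ X, list the open sets U ∈ τ with x ∈ U, then check whether U ∩ (A ∖ {x}) ≠ ∅ for every such U.
  x = g: open {g, i} ∋ x has {g, i} ∩ (A ∖ {g}) = ∅, so x is NOT a limit point.
  x = h: opens ∋ x are {g, h, i}; each meets A ∖ {h}, so x IS a limit point.
  x = i: opens ∋ x are {g, i}, {g, h, i}; each meets A ∖ {i}, so x IS a limit point.
Collecting: A' = {h, i}.


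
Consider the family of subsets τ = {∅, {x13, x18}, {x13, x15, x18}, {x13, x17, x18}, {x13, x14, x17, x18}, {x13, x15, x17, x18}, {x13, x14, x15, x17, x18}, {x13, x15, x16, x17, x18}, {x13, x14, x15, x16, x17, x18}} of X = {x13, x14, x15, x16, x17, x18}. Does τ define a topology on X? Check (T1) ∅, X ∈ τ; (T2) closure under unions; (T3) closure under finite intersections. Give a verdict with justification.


τ IS a topology on X.

Axiom (T1): ∅ ∈ τ? Yes; X ∈ τ? Yes.
Axiom (T2/T3): check pairwise unions and intersections of members of τ.
All pairwise intersections and unions checked — each lies in τ. Therefore τ satisfies (T1), (T2), (T3): it IS a topology on X.


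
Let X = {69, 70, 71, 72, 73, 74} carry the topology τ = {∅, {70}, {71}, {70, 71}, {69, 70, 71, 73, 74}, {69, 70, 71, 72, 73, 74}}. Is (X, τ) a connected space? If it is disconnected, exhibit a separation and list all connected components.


(X, τ) is connected.

Find clopen sets (U ∈ τ with X ∖ U ∈ τ):
  U = ∅, X ∖ U = {69, 70, 71, 72, 73, 74} — both open, so U is clopen.
  U = {69, 70, 71, 72, 73, 74}, X ∖ U = ∅ — both open, so U is clopen.
Only trivial clopens (∅ and X) exist, so (X, τ) is connected.
Compute connected components by grouping points that agree on all clopens:
  component: {69, 70, 71, 72, 73, 74}


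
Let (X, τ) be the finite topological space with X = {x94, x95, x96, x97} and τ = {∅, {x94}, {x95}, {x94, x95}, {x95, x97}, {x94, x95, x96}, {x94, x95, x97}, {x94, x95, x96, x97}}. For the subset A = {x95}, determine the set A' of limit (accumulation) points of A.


A' = {x96, x97}

For each x ∈ X, list the open sets U ∈ τ with x ∈ U, then check whether U ∩ (A ∖ {x}) ≠ ∅ for every such U.
  x = x94: open {x94} ∋ x has {x94} ∩ (A ∖ {x94}) = ∅, so x is NOT a limit point.
  x = x95: open {x95} ∋ x has {x95} ∩ (A ∖ {x95}) = ∅, so x is NOT a limit point.
  x = x96: opens ∋ x are {x94, x95, x96}, {x94, x95, x96, x97}; each meets A ∖ {x96}, so x IS a limit point.
  x = x97: opens ∋ x are {x95, x97}, {x94, x95, x97}, {x94, x95, x96, x97}; each meets A ∖ {x97}, so x IS a limit point.
Collecting: A' = {x96, x97}.


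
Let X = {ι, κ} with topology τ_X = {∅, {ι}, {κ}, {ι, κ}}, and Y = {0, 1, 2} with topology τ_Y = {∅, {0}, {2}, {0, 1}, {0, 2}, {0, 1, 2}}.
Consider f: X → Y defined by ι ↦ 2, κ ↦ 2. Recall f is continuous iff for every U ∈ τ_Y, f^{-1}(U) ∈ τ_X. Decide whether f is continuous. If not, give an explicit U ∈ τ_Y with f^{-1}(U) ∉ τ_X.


f IS continuous.

Compute f^{-1}(U) for each U ∈ τ_Y:
  U = ∅: f^{-1}(U) = ∅ ∈ τ_X ✓.
  U = {0}: f^{-1}(U) = ∅ ∈ τ_X ✓.
  U = {2}: f^{-1}(U) = {ι, κ} ∈ τ_X ✓.
  U = {0, 1}: f^{-1}(U) = ∅ ∈ τ_X ✓.
  U = {0, 2}: f^{-1}(U) = {ι, κ} ∈ τ_X ✓.
  U = {0, 1, 2}: f^{-1}(U) = {ι, κ} ∈ τ_X ✓.
Every preimage lies in τ_X, so f IS continuous.
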